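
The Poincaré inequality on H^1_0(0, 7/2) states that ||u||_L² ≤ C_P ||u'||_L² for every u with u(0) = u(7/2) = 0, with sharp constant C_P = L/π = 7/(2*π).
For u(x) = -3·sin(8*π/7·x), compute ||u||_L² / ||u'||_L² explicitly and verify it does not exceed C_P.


||u||_L² / ||u'||_L² = 7/(8*π) < C_P = 7/(2*π).

u(x) = -3·sin(8*π/7·x), so u'(x) = -24*π*cos(8*π*x/7)/7.
Writing u(x) = A·sin(kπx/L) with A = -3 and k = 4, use ∫_0^L sin²(kπx/L) dx = L/2 and ∫_0^L cos²(kπx/L) dx = L/2.
u² = 9·sin²(8*π/7·x) and (u')² = 576*π^2/49·cos²(8*π/7·x), and each of sin², cos² integrates to L/2 = 7/4 over (0, 7/2).
∫_0^7/2 u² dx = 63/4, so ||u||_L² = 3*sqrt(7)/2.
∫_0^7/2 (u')² dx = 144*π^2/7, so ||u'||_L² = 12*sqrt(7)*π/7.
Ratio ||u||_L² / ||u'||_L² = 7/(8*π).
Sharp Poincaré constant on H^1_0(0, 7/2) is C_P = L/π = 7/(2*π), achieved by sin(2*π/7·x).
This is the k = 4 harmonic; the ratio L/(kπ) is strictly less than C_P = L/π, consistent with the sharp inequality ||u||_L² ≤ C_P ||u'||_L².


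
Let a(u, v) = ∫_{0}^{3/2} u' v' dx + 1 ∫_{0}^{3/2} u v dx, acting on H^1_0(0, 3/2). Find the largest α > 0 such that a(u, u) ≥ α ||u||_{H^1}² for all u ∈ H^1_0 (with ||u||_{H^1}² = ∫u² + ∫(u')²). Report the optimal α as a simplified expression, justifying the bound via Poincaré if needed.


α = 1

Coercivity of a(·,·) on H^1_0(0, 3/2) means a(u, u) ≥ α ||u||_{H^1}² for every u ∈ H^1_0.
The interval has length L = 3/2, and Poincaré/coercivity depend only on L. Here a(u, u) = ∫(u')² + (1)·∫u².
Here c = 1 ≥ 1, so a(u,u) = ∫(u')² + c∫u² ≥ ∫(u')² + ∫u² = ||u||_{H^1}², i.e. α = 1 works. No larger α is possible: a(u,u) ≥ α||u||_{H^1}² means (1−α)∫(u')² ≥ (α−c)∫u², and for the modes u_n = sin(nπ(x−x₀)/L) (x₀ the left endpoint) one has ∫u_n²/∫(u_n')² = (L/(nπ))² → 0, so a(u_n,u_n)/||u_n||_{H^1}² → 1. Hence the optimal constant is α = 1.
Therefore α = 1.


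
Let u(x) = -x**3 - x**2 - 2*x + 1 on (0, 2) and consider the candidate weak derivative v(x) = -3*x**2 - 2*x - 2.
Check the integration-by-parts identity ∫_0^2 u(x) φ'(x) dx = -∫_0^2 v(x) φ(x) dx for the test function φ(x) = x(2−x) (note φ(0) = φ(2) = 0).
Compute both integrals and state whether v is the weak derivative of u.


LHS = 152/15, RHS = 152/15. Yes, v = u' weakly.

u(x) = -x**3 - x**2 - 2*x + 1, classical derivative u'(x) = -3*x**2 - 2*x - 2.
φ(x) = x(2−x), so φ'(x) = 2 - 2*x.
Note φ(0) = φ(2) = 0, so the boundary term u·φ vanishes.
LHS = ∫_0^2 u(x) φ'(x) dx = ∫_0^2 (2*x^4 + 2*x^2 - 6*x + 2) dx. Term by term:
  ∫_0^2 2*x^4 dx = 64/5;  ∫_0^2 2*x^2 dx = 16/3;  ∫_0^2 -6*x dx = -12;
  ∫_0^2 2 dx = 4.
Sum: 64/5 + 16/3 − 12 + 4 = 152/15.
So LHS = 152/15.
∫_0^2 v(x) φ(x) dx = ∫_0^2 (3*x^4 - 4*x^3 - 2*x^2 - 4*x) dx. Term by term:
  ∫_0^2 3*x^4 dx = 96/5;  ∫_0^2 -4*x^3 dx = -16;  ∫_0^2 -2*x^2 dx = -16/3;
  ∫_0^2 -4*x dx = -8.
Sum: 96/5 − 16 − 16/3 − 8 = -152/15.
So RHS = -∫_0^2 v(x) φ(x) dx = 152/15.
LHS = RHS, so the identity holds for this test φ.
Moreover u is smooth here and v(x) = u'(x) = -3*x**2 - 2*x - 2 pointwise, so the identity holds for every test function. Hence v is the weak derivative of u.


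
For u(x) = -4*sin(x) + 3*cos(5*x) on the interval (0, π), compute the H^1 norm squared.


||u||_{H^1(0,π)}^2 = 133*π

u'(x) = -15*sin(5*x) - 4*cos(x).
Expand u² and (u')² and integrate term by term on (0, π), using: for integers n ≥ 1, ∫_0^π sin²(nx) dx = ∫_0^π cos²(nx) dx = π/2; for n ≠ n', ∫_0^π sin(nx)sin(n'x) dx = ∫_0^π cos(nx)cos(n'x) dx = 0; and by product-to-sum, ∫_0^π sin(nx)cos(n'x) dx = ½∫_0^π [sin((n+n')x) + sin((n−n')x)] dx, which is 0 when n+n' is even and 2n/(n²−n'²) when n+n' is odd (it need not vanish on (0, π)).
  u² squared terms: (-4)²·∫sin(x)² dx = 16·π/2 = 8*π;  (3)²·∫cos(5x)² dx = 9·π/2 = 9*π/2.
  u² cross terms: 2·(-4)·(3)·∫sin(x)·cos(5x) dx = -24·(0) = 0.
  So ∫_0^π u² dx = 8*π + 9*π/2 + 0 = 25*π/2.
  (u')² squared terms: (-15)²·∫sin(5x)² dx = 225·π/2 = 225*π/2;  (-4)²·∫cos(x)² dx = 16·π/2 = 8*π.
  (u')² cross terms: 2·(-15)·(-4)·∫sin(5x)·cos(x) dx = 120·(0) = 0.
  So ∫_0^π (u')² dx = 225*π/2 + 8*π + 0 = 241*π/2.
||u||_{H^1}^2 = (25*π/2) + (241*π/2) = 133*π.


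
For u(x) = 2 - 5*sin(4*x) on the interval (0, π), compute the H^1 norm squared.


||u||_{H^1(0,π)}^2 = 433*π/2

u'(x) = -20*cos(4*x).
Expand u² and (u')² and integrate term by term on (0, π), using: for integers n ≥ 1, ∫_0^π sin²(nx) dx = ∫_0^π cos²(nx) dx = π/2; for n ≠ n', ∫_0^π sin(nx)sin(n'x) dx = ∫_0^π cos(nx)cos(n'x) dx = 0; and by product-to-sum, ∫_0^π sin(nx)cos(n'x) dx = ½∫_0^π [sin((n+n')x) + sin((n−n')x)] dx, which is 0 when n+n' is even and 2n/(n²−n'²) when n+n' is odd (it need not vanish on (0, π)). For the constant mode: ∫_0^π 1 dx = π, ∫_0^π cos(nx) dx = 0, ∫_0^π sin(nx) dx = (1−(−1)^n)/n.
  u² squared terms: (2)²·∫1 dx = 4·π = 4*π;  (-5)²·∫sin(4x)² dx = 25·π/2 = 25*π/2.
  u² cross terms: 2·(2)·(-5)·∫1·sin(4x) dx = -20·(0) = 0.
  So ∫_0^π u² dx = 4*π + 25*π/2 + 0 = 33*π/2.
  (u')² squared terms: (-20)²·∫cos(4x)² dx = 400·π/2 = 200*π.
  So ∫_0^π (u')² dx = 200*π.
||u||_{H^1}^2 = (33*π/2) + (200*π) = 433*π/2.


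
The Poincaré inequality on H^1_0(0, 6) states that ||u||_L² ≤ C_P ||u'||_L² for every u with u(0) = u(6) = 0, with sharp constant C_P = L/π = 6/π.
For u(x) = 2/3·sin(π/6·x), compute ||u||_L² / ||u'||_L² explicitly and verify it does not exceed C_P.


||u||_L² / ||u'||_L² = 6/π = C_P.

u(x) = 2/3·sin(π/6·x), so u'(x) = π*cos(π*x/6)/9.
Writing u(x) = A·sin(kπx/L) with A = 2/3 and k = 1, use ∫_0^L sin²(kπx/L) dx = L/2 and ∫_0^L cos²(kπx/L) dx = L/2.
u² = 4/9·sin²(π/6·x) and (u')² = π^2/81·cos²(π/6·x), and each of sin², cos² integrates to L/2 = 3 over (0, 6).
∫_0^6 u² dx = 4/3, so ||u||_L² = 2*sqrt(3)/3.
∫_0^6 (u')² dx = π^2/27, so ||u'||_L² = sqrt(3)*π/9.
Ratio ||u||_L² / ||u'||_L² = 6/π.
Sharp Poincaré constant on H^1_0(0, 6) is C_P = L/π = 6/π, achieved by sin(π/6·x).
This is the k = 1 eigenfunction (up to amplitude), so the ratio equals the sharp Poincaré constant exactly.


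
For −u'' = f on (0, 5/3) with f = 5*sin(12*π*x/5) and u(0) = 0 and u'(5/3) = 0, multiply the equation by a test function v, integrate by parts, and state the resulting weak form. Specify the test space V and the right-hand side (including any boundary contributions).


V = {v ∈ H^1(0, 5/3) : v(0) = 0} (test functions vanish at x = 0 where u is specified); weak form: ∫_0^5/3 u'v' dx = ∫_0^5/3 (5*sin(12*π*x/5)) v dx for all v ∈ V.

Multiply both sides by a test function v and integrate from 0 to 5/3:
  ∫_0^5/3 −u''(x) v(x) dx = ∫_0^5/3 f(x) v(x) dx.
Integrate the LHS by parts once:
  ∫_0^5/3 −u'' v dx = −[u'(x) v(x)]_0^5/3 + ∫_0^5/3 u'(x) v'(x) dx.
Thus ∫_0^5/3 u'(x) v'(x) dx = ∫_0^5/3 f(x) v(x) dx + [u'(x) v(x)]_0^5/3.
Choose V so that boundary terms are either known or forced to vanish.
Mixed BC: u(0) = 0 (Dirichlet) and u'(5/3) = 0 (Neumann). Define V = {v ∈ H^1(0, 5/3) : v(0) = 0}. Then [u' v]_0^5/3 = u'(5/3)·v(5/3) − u'(0)·0 = 0.
Weak formulation: find u (satisfying any essential BC) such that ∫_0^5/3 u'(x) v'(x) dx = ∫_0^5/3 f v dx for all v ∈ V (Dirichlet at 0 absorbed into V; the Neumann datum at x = 5/3 is zero, so no boundary term remains).
Substituting f(x) = 5*sin(12*π*x/5), the right-hand side is ∫_0^5/3 (5*sin(12*π*x/5)) v dx.


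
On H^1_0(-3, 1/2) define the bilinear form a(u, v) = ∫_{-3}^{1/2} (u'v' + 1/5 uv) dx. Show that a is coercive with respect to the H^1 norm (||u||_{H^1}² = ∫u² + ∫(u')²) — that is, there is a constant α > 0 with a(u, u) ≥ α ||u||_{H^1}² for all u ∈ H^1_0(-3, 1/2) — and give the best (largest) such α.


α = (49 + 20*π^2)/(5*(4*π^2 + 49))

Coercivity of a(·,·) on H^1_0(-3, 1/2) means a(u, u) ≥ α ||u||_{H^1}² for every u ∈ H^1_0.
The interval has length L = 7/2, and Poincaré/coercivity depend only on L. Here a(u, u) = ∫(u')² + (1/5)·∫u².
Here 0 < c = 1/5 < 1. The condition a(u,u) ≥ α||u||_{H^1}² reads (1−α)∫(u')² ≥ (α−c)∫u². Any admissible α is ≤ 1 (rapidly oscillating u have ∫u²/∫(u')² → 0), and α = 1 would force 0 ≥ (1−c)∫u², impossible since c < 1; so 1−α > 0. By the sharp Poincaré inequality on H^1_0 of an interval of length L, ∫(u')² ≥ (π/L)²∫u² with equality for the first sine mode sin(π(x−x₀)/L) (x₀ the left endpoint), so the inequality holds for all u iff (1−α)(π/L)² ≥ α − c, i.e. α ≤ ((π/L)² + c)/((π/L)² + 1) = (1 + c(L/π)²)/(1 + (L/π)²). With (π/L)² = 4*π^2/49 and c = 1/5, the largest admissible constant is α = ((π/L)² + c)/((π/L)² + 1).
Simplifying, α = (49 + 20*π^2)/(5*(4*π^2 + 49)).


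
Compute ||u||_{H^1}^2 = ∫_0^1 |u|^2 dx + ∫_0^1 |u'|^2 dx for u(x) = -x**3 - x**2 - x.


||u||_{H^1}^2 = 913/70

The H^1 norm (squared) on an interval (0, L) is
  ||u||_{H^1}^2 = ∫_0^L u(x)^2 dx + ∫_0^L u'(x)^2 dx.
Compute u'(x) = -3*x**2 - 2*x - 1.
Then u(x)^2 = x**6 + 2*x**5 + 3*x**4 + 2*x**3 + x**2 and u'(x)^2 = 9*x**4 + 12*x**3 + 10*x**2 + 4*x + 1.
Integrate each monomial from 0 to 1 using ∫_0^1 c·x^n dx = c·1^(n+1)/(n+1):
  ∫_0^1 u(x)^2 dx = ∫_0^1 (x^6 + 2*x^5 + 3*x^4 + 2*x^3 + x^2) dx. Term by term:
    ∫_0^1 x^6 dx = 1/7;  ∫_0^1 2*x^5 dx = 1/3;  ∫_0^1 3*x^4 dx = 3/5;
    ∫_0^1 2*x^3 dx = 1/2;  ∫_0^1 x^2 dx = 1/3.
  Sum: 1/7 + 1/3 + 3/5 + 1/2 + 1/3 = 401/210.
  ∫_0^1 u'(x)^2 dx = ∫_0^1 (9*x^4 + 12*x^3 + 10*x^2 + 4*x + 1) dx. Term by term:
    ∫_0^1 9*x^4 dx = 9/5;  ∫_0^1 12*x^3 dx = 3;  ∫_0^1 10*x^2 dx = 10/3;
    ∫_0^1 4*x dx = 2;  ∫_0^1 1 dx = 1.
  Sum: 9/5 + 3 + 10/3 + 2 + 1 = 167/15.
Adding: ||u||_{H^1}^2 = 401/210 + 167/15 = 913/70.


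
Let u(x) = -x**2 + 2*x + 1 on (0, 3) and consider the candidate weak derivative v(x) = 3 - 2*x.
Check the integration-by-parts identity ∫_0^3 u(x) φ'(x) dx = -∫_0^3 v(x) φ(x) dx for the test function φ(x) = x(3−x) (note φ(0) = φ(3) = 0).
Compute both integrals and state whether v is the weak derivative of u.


LHS = 9/2, RHS = 0. No, v is not the weak derivative of u.

u(x) = -x**2 + 2*x + 1, classical derivative u'(x) = 2 - 2*x.
φ(x) = x(3−x), so φ'(x) = 3 - 2*x.
Note φ(0) = φ(3) = 0, so the boundary term u·φ vanishes.
LHS = ∫_0^3 u(x) φ'(x) dx = ∫_0^3 (2*x^3 - 7*x^2 + 4*x + 3) dx. Term by term:
  ∫_0^3 2*x^3 dx = 81/2;  ∫_0^3 -7*x^2 dx = -63;  ∫_0^3 4*x dx = 18;
  ∫_0^3 3 dx = 9.
Sum: 81/2 − 63 + 18 + 9 = 9/2.
So LHS = 9/2.
∫_0^3 v(x) φ(x) dx = ∫_0^3 (2*x^3 - 9*x^2 + 9*x) dx. Term by term:
  ∫_0^3 2*x^3 dx = 81/2;  ∫_0^3 -9*x^2 dx = -81;  ∫_0^3 9*x dx = 81/2.
Sum: 81/2 − 81 + 81/2 = 0.
So RHS = -∫_0^3 v(x) φ(x) dx = 0.
LHS − RHS = 9/2 ≠ 0, so the identity fails.
(For a valid weak derivative the identity must hold for EVERY test function, in particular this one. The failure shows v is NOT the weak derivative of u.)
Correct weak derivative would be u'(x) = 2 - 2*x.


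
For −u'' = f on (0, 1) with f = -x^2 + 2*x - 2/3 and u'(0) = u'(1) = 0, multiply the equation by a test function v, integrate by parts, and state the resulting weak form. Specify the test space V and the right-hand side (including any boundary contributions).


V = H^1(0, 1) (no boundary constraint on v; u is determined up to an additive constant); weak form: ∫_0^1 u'v' dx = ∫_0^1 (-x^2 + 2*x - 2/3) v dx for all v ∈ V.

Multiply both sides by a test function v and integrate from 0 to 1:
  ∫_0^1 −u''(x) v(x) dx = ∫_0^1 f(x) v(x) dx.
Integrate the LHS by parts once:
  ∫_0^1 −u'' v dx = −[u'(x) v(x)]_0^1 + ∫_0^1 u'(x) v'(x) dx.
Thus ∫_0^1 u'(x) v'(x) dx = ∫_0^1 f(x) v(x) dx + [u'(x) v(x)]_0^1.
Choose V so that boundary terms are either known or forced to vanish.
u has homogeneous Neumann: u'(0) = u'(1) = 0. So [u' v]_0^1 = 0·v(1) − 0·v(0) = 0 for any v; take V = H^1(0, 1).
Weak formulation: find u (satisfying any essential BC) such that ∫_0^1 u'(x) v'(x) dx = ∫_0^1 f v dx for all v ∈ V (homogeneous Neumann, so boundary terms vanish).
Substituting f(x) = -x^2 + 2*x - 2/3, the right-hand side is ∫_0^1 (-x^2 + 2*x - 2/3) v dx.
Compatibility check (pure Neumann): taking v ≡ 1 ∈ V gives 0 = ∫_0^1 f dx + (0) − (0), i.e. ∫_0^1 f dx must equal u'(0) − u'(1) = 0. Indeed ∫_0^1 (-x^2 + 2*x - 2/3) dx = 0, so the data are compatible. The solution is then unique only up to an additive constant (fix it e.g. by requiring ∫_0^1 u dx = 0).


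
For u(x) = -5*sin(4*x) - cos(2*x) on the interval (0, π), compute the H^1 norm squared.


||u||_{H^1(0,π)}^2 = 215*π

u'(x) = 2*sin(2*x) - 20*cos(4*x).
Expand u² and (u')² and integrate term by term on (0, π), using: for integers n ≥ 1, ∫_0^π sin²(nx) dx = ∫_0^π cos²(nx) dx = π/2; for n ≠ n', ∫_0^π sin(nx)sin(n'x) dx = ∫_0^π cos(nx)cos(n'x) dx = 0; and by product-to-sum, ∫_0^π sin(nx)cos(n'x) dx = ½∫_0^π [sin((n+n')x) + sin((n−n')x)] dx, which is 0 when n+n' is even and 2n/(n²−n'²) when n+n' is odd (it need not vanish on (0, π)).
  u² squared terms: (-1)²·∫cos(2x)² dx = 1·π/2 = π/2;  (-5)²·∫sin(4x)² dx = 25·π/2 = 25*π/2.
  u² cross terms: 2·(-1)·(-5)·∫cos(2x)·sin(4x) dx = 10·(0) = 0.
  So ∫_0^π u² dx = π/2 + 25*π/2 + 0 = 13*π.
  (u')² squared terms: (-20)²·∫cos(4x)² dx = 400·π/2 = 200*π;  (2)²·∫sin(2x)² dx = 4·π/2 = 2*π.
  (u')² cross terms: 2·(-20)·(2)·∫cos(4x)·sin(2x) dx = -80·(0) = 0.
  So ∫_0^π (u')² dx = 200*π + 2*π + 0 = 202*π.
||u||_{H^1}^2 = (13*π) + (202*π) = 215*π.


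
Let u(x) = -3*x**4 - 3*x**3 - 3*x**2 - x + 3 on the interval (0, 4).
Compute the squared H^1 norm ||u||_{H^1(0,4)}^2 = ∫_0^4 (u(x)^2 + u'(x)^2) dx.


||u||_{H^1}^2 = 107908568/105

The H^1 norm (squared) on an interval (0, L) is
  ||u||_{H^1}^2 = ∫_0^L u(x)^2 dx + ∫_0^L u'(x)^2 dx.
Compute u'(x) = -12*x**3 - 9*x**2 - 6*x - 1.
Then u(x)^2 = 9*x**8 + 18*x**7 + 27*x**6 + 24*x**5 - 3*x**4 - 12*x**3 - 17*x**2 - 6*x + 9 and u'(x)^2 = 144*x**6 + 216*x**5 + 225*x**4 + 132*x**3 + 54*x**2 + 12*x + 1.
Integrate each monomial from 0 to 4 using ∫_0^4 c·x^n dx = c·4^(n+1)/(n+1):
  ∫_0^4 u(x)^2 dx = ∫_0^4 (9*x^8 + 18*x^7 + 27*x^6 + 24*x^5 - 3*x^4 - 12*x^3 - 17*x^2 - 6*x + 9) dx. Term by term:
    ∫_0^4 9*x^8 dx = 262144;  ∫_0^4 18*x^7 dx = 147456;  ∫_0^4 27*x^6 dx = 442368/7;
    ∫_0^4 24*x^5 dx = 16384;  ∫_0^4 -3*x^4 dx = -3072/5;  ∫_0^4 -12*x^3 dx = -768;
    ∫_0^4 -17*x^2 dx = -1088/3;  ∫_0^4 -6*x dx = -48;  ∫_0^4 9 dx = 36.
  Sum: 262144 + 147456 + 442368/7 + 16384 − 3072/5 − 768 − 1088/3 − 48 + 36 = 51179348/105.
  ∫_0^4 u'(x)^2 dx = ∫_0^4 (144*x^6 + 216*x^5 + 225*x^4 + 132*x^3 + 54*x^2 + 12*x + 1) dx. Term by term:
    ∫_0^4 144*x^6 dx = 2359296/7;  ∫_0^4 216*x^5 dx = 147456;  ∫_0^4 225*x^4 dx = 46080;
    ∫_0^4 132*x^3 dx = 8448;  ∫_0^4 54*x^2 dx = 1152;  ∫_0^4 12*x dx = 96;
    ∫_0^4 1 dx = 4.
  Sum: 2359296/7 + 147456 + 46080 + 8448 + 1152 + 96 + 4 = 3781948/7.
Adding: ||u||_{H^1}^2 = 51179348/105 + 3781948/7 = 107908568/105.


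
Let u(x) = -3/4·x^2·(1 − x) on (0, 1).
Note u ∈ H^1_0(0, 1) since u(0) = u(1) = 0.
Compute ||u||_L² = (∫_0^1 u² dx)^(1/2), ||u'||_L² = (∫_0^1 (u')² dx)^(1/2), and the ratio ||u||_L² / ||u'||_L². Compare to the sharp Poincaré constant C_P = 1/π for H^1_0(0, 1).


||u||_L² / ||u'||_L² = sqrt(14)/14 < C_P = 1/π.

u(x) = -3/4·x^2·(1 − x), so u'(x) = 3*x*(3*x - 2)/4.
u(x) = -3/4·x^2·(1 − x) vanishes at x = 0 and x = 1, so u ∈ H^1_0(0, 1). Differentiate via the product rule and integrate the resulting polynomials term by term.
  ∫_0^1 u² dx = ∫_0^1 (9*x^6/16 - 9*x^5/8 + 9*x^4/16) dx. Term by term:
    ∫_0^1 9*x^6/16 dx = 9/112;  ∫_0^1 -9*x^5/8 dx = -3/16;  ∫_0^1 9*x^4/16 dx = 9/80.
  Sum: 9/112 − 3/16 + 9/80 = 3/560.
  ∫_0^1 (u')² dx = ∫_0^1 (81*x^4/16 - 27*x^3/4 + 9*x^2/4) dx. Term by term:
    ∫_0^1 81*x^4/16 dx = 81/80;  ∫_0^1 -27*x^3/4 dx = -27/16;  ∫_0^1 9*x^2/4 dx = 3/4.
  Sum: 81/80 − 27/16 + 3/4 = 3/40.
∫_0^1 u² dx = 3/560, so ||u||_L² = sqrt(105)/140.
∫_0^1 (u')² dx = 3/40, so ||u'||_L² = sqrt(30)/20.
Ratio ||u||_L² / ||u'||_L² = sqrt(14)/14.
Sharp Poincaré constant on H^1_0(0, 1) is C_P = L/π = 1/π, achieved by sin(π·x).
A polynomial bump cannot attain the sharp Poincaré constant (only the first sine eigenfunction does), so the ratio is strictly less than C_P, consistent with ||u||_L² ≤ C_P ||u'||_L².


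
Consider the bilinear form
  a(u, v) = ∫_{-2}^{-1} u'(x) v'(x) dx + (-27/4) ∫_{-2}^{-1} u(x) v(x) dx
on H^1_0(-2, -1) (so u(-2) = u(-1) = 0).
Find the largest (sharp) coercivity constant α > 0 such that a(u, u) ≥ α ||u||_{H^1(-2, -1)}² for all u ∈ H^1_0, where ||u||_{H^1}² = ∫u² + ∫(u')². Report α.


α = (-27/4 + π^2)/(1 + π^2)

Coercivity of a(·,·) on H^1_0(-2, -1) means a(u, u) ≥ α ||u||_{H^1}² for every u ∈ H^1_0.
The interval has length L = 1, and Poincaré/coercivity depend only on L. Here a(u, u) = ∫(u')² + (-27/4)·∫u².
Here c = -27/4 < 0 with |c| < (π/L)² = π^2, so coercivity still holds. The condition a(u,u) ≥ α||u||_{H^1}² reads (1−α)∫(u')² ≥ (α−c)∫u². Any admissible α is ≤ 1 (rapidly oscillating u have ∫u²/∫(u')² → 0), and α = 1 would force 0 ≥ (1−c)∫u², impossible since c < 1; so 1−α > 0. By the sharp Poincaré inequality on H^1_0 of an interval of length L, ∫(u')² ≥ (π/L)²∫u² with equality for the first sine mode sin(π(x−x₀)/L) (x₀ the left endpoint), so the inequality holds for all u iff (1−α)(π/L)² ≥ α − c, i.e. α ≤ ((π/L)² + c)/((π/L)² + 1) = (1 + c(L/π)²)/(1 + (L/π)²). (Direct route, valid since c ≤ 0: Poincaré gives c∫u² ≥ c(L/π)²∫(u')², so a(u,u) ≥ (1 + c(L/π)²)∫(u')², while ||u||_{H^1}² ≤ (1 + (L/π)²)∫(u')²; dividing yields the same α.) With (π/L)² = π^2 and c = -27/4, the largest admissible constant is α = ((π/L)² + c)/((π/L)² + 1).
Simplifying, α = (-27/4 + π^2)/(1 + π^2).


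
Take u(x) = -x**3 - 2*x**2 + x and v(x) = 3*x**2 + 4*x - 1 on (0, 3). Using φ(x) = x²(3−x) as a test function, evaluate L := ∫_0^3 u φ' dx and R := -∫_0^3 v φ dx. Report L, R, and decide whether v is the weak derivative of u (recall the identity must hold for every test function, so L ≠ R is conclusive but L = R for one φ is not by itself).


LHS = 459/4, RHS = -459/4. No, v is not the weak derivative of u.

u(x) = -x**3 - 2*x**2 + x, classical derivative u'(x) = -3*x**2 - 4*x + 1.
φ(x) = x²(3−x), so φ'(x) = 3*x*(2 - x).
Note φ(0) = φ(3) = 0, so the boundary term u·φ vanishes.
LHS = ∫_0^3 u(x) φ'(x) dx = ∫_0^3 (3*x^5 - 15*x^3 + 6*x^2) dx. Term by term:
  ∫_0^3 3*x^5 dx = 729/2;  ∫_0^3 -15*x^3 dx = -1215/4;  ∫_0^3 6*x^2 dx = 54.
Sum: 729/2 − 1215/4 + 54 = 459/4.
So LHS = 459/4.
∫_0^3 v(x) φ(x) dx = ∫_0^3 (-3*x^5 + 5*x^4 + 13*x^3 - 3*x^2) dx. Term by term:
  ∫_0^3 -3*x^5 dx = -729/2;  ∫_0^3 5*x^4 dx = 243;  ∫_0^3 13*x^3 dx = 1053/4;
  ∫_0^3 -3*x^2 dx = -27.
Sum: -729/2 + 243 + 1053/4 − 27 = 459/4.
So RHS = -∫_0^3 v(x) φ(x) dx = -459/4.
LHS − RHS = 459/2 ≠ 0, so the identity fails.
(For a valid weak derivative the identity must hold for EVERY test function, in particular this one. The failure shows v is NOT the weak derivative of u.)
Correct weak derivative would be u'(x) = -3*x**2 - 4*x + 1.


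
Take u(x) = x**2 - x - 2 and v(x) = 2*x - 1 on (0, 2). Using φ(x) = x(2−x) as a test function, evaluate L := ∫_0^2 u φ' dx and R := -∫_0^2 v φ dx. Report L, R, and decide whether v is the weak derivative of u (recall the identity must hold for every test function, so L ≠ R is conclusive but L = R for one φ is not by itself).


LHS = -4/3, RHS = -4/3. Yes, v = u' weakly.

u(x) = x**2 - x - 2, classical derivative u'(x) = 2*x - 1.
φ(x) = x(2−x), so φ'(x) = 2 - 2*x.
Note φ(0) = φ(2) = 0, so the boundary term u·φ vanishes.
LHS = ∫_0^2 u(x) φ'(x) dx = ∫_0^2 (-2*x^3 + 4*x^2 + 2*x - 4) dx. Term by term:
  ∫_0^2 -2*x^3 dx = -8;  ∫_0^2 4*x^2 dx = 32/3;  ∫_0^2 2*x dx = 4;
  ∫_0^2 -4 dx = -8.
Sum: -8 + 32/3 + 4 − 8 = -4/3.
So LHS = -4/3.
∫_0^2 v(x) φ(x) dx = ∫_0^2 (-2*x^3 + 5*x^2 - 2*x) dx. Term by term:
  ∫_0^2 -2*x^3 dx = -8;  ∫_0^2 5*x^2 dx = 40/3;  ∫_0^2 -2*x dx = -4.
Sum: -8 + 40/3 − 4 = 4/3.
So RHS = -∫_0^2 v(x) φ(x) dx = -4/3.
LHS = RHS, so the identity holds for this test φ.
Moreover u is smooth here and v(x) = u'(x) = 2*x - 1 pointwise, so the identity holds for every test function. Hence v is the weak derivative of u.


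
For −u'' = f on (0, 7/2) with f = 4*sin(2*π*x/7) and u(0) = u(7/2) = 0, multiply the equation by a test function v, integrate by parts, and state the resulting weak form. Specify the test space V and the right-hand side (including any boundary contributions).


V = H^1_0(0, 7/2) (so v(0) = v(7/2) = 0); weak form: ∫_0^7/2 u'v' dx = ∫_0^7/2 (4*sin(2*π*x/7)) v dx for all v ∈ V.

Multiply both sides by a test function v and integrate from 0 to 7/2:
  ∫_0^7/2 −u''(x) v(x) dx = ∫_0^7/2 f(x) v(x) dx.
Integrate the LHS by parts once:
  ∫_0^7/2 −u'' v dx = −[u'(x) v(x)]_0^7/2 + ∫_0^7/2 u'(x) v'(x) dx.
Thus ∫_0^7/2 u'(x) v'(x) dx = ∫_0^7/2 f(x) v(x) dx + [u'(x) v(x)]_0^7/2.
Choose V so that boundary terms are either known or forced to vanish.
u is Dirichlet: u(0) = u(7/2) = 0. Let V = H^1_0(0, 7/2); then v(0) = v(7/2) = 0, and [u' v]_0^7/2 = 0.
Weak formulation: find u (satisfying any essential BC) such that ∫_0^7/2 u'(x) v'(x) dx = ∫_0^7/2 f v dx for all v ∈ V.
Substituting f(x) = 4*sin(2*π*x/7), the right-hand side is ∫_0^7/2 (4*sin(2*π*x/7)) v dx.


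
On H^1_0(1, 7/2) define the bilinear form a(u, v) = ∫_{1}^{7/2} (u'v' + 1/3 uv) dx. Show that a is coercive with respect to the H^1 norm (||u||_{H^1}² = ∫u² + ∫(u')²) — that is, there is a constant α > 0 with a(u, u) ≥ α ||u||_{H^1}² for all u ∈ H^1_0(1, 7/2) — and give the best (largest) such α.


α = (25 + 12*π^2)/(3*(25 + 4*π^2))

Coercivity of a(·,·) on H^1_0(1, 7/2) means a(u, u) ≥ α ||u||_{H^1}² for every u ∈ H^1_0.
The interval has length L = 5/2, and Poincaré/coercivity depend only on L. Here a(u, u) = ∫(u')² + (1/3)·∫u².
Here 0 < c = 1/3 < 1. The condition a(u,u) ≥ α||u||_{H^1}² reads (1−α)∫(u')² ≥ (α−c)∫u². Any admissible α is ≤ 1 (rapidly oscillating u have ∫u²/∫(u')² → 0), and α = 1 would force 0 ≥ (1−c)∫u², impossible since c < 1; so 1−α > 0. By the sharp Poincaré inequality on H^1_0 of an interval of length L, ∫(u')² ≥ (π/L)²∫u² with equality for the first sine mode sin(π(x−x₀)/L) (x₀ the left endpoint), so the inequality holds for all u iff (1−α)(π/L)² ≥ α − c, i.e. α ≤ ((π/L)² + c)/((π/L)² + 1) = (1 + c(L/π)²)/(1 + (L/π)²). With (π/L)² = 4*π^2/25 and c = 1/3, the largest admissible constant is α = ((π/L)² + c)/((π/L)² + 1).
Simplifying, α = (25 + 12*π^2)/(3*(25 + 4*π^2)).


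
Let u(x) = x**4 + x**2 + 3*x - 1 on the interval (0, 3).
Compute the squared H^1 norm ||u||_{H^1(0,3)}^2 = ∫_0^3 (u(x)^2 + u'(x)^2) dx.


||u||_{H^1}^2 = 140451/14

The H^1 norm (squared) on an interval (0, L) is
  ||u||_{H^1}^2 = ∫_0^L u(x)^2 dx + ∫_0^L u'(x)^2 dx.
Compute u'(x) = 4*x**3 + 2*x + 3.
Then u(x)^2 = x**8 + 2*x**6 + 6*x**5 - x**4 + 6*x**3 + 7*x**2 - 6*x + 1 and u'(x)^2 = 16*x**6 + 16*x**4 + 24*x**3 + 4*x**2 + 12*x + 9.
Integrate each monomial from 0 to 3 using ∫_0^3 c·x^n dx = c·3^(n+1)/(n+1):
  ∫_0^3 u(x)^2 dx = ∫_0^3 (x^8 + 2*x^6 + 6*x^5 - x^4 + 6*x^3 + 7*x^2 - 6*x + 1) dx. Term by term:
    ∫_0^3 x^8 dx = 2187;  ∫_0^3 2*x^6 dx = 4374/7;  ∫_0^3 6*x^5 dx = 729;
    ∫_0^3 -x^4 dx = -243/5;  ∫_0^3 6*x^3 dx = 243/2;  ∫_0^3 7*x^2 dx = 63;
    ∫_0^3 -6*x dx = -27;  ∫_0^3 1 dx = 3.
  Sum: 2187 + 4374/7 + 729 − 243/5 + 243/2 + 63 − 27 + 3 = 255693/70.
  ∫_0^3 u'(x)^2 dx = ∫_0^3 (16*x^6 + 16*x^4 + 24*x^3 + 4*x^2 + 12*x + 9) dx. Term by term:
    ∫_0^3 16*x^6 dx = 34992/7;  ∫_0^3 16*x^4 dx = 3888/5;  ∫_0^3 24*x^3 dx = 486;
    ∫_0^3 4*x^2 dx = 36;  ∫_0^3 12*x dx = 54;  ∫_0^3 9 dx = 27.
  Sum: 34992/7 + 3888/5 + 486 + 36 + 54 + 27 = 223281/35.
Adding: ||u||_{H^1}^2 = 255693/70 + 223281/35 = 140451/14.


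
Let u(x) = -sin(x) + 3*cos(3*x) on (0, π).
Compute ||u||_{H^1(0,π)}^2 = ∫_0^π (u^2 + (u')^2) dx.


||u||_{H^1(0,π)}^2 = 46*π

u'(x) = -9*sin(3*x) - cos(x).
Expand u² and (u')² and integrate term by term on (0, π), using: for integers n ≥ 1, ∫_0^π sin²(nx) dx = ∫_0^π cos²(nx) dx = π/2; for n ≠ n', ∫_0^π sin(nx)sin(n'x) dx = ∫_0^π cos(nx)cos(n'x) dx = 0; and by product-to-sum, ∫_0^π sin(nx)cos(n'x) dx = ½∫_0^π [sin((n+n')x) + sin((n−n')x)] dx, which is 0 when n+n' is even and 2n/(n²−n'²) when n+n' is odd (it need not vanish on (0, π)).
  u² squared terms: (-1)²·∫sin(x)² dx = 1·π/2 = π/2;  (3)²·∫cos(3x)² dx = 9·π/2 = 9*π/2.
  u² cross terms: 2·(-1)·(3)·∫sin(x)·cos(3x) dx = -6·(0) = 0.
  So ∫_0^π u² dx = π/2 + 9*π/2 + 0 = 5*π.
  (u')² squared terms: (-1)²·∫cos(x)² dx = 1·π/2 = π/2;  (-9)²·∫sin(3x)² dx = 81·π/2 = 81*π/2.
  (u')² cross terms: 2·(-1)·(-9)·∫cos(x)·sin(3x) dx = 18·(0) = 0.
  So ∫_0^π (u')² dx = π/2 + 81*π/2 + 0 = 41*π.
||u||_{H^1}^2 = (5*π) + (41*π) = 46*π.


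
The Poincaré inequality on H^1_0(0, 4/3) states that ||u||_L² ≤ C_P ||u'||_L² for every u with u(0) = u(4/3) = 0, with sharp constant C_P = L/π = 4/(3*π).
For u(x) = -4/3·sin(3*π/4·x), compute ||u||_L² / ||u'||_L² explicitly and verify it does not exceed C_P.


||u||_L² / ||u'||_L² = 4/(3*π) = C_P.

u(x) = -4/3·sin(3*π/4·x), so u'(x) = -π*cos(3*π*x/4).
Writing u(x) = A·sin(kπx/L) with A = -4/3 and k = 1, use ∫_0^L sin²(kπx/L) dx = L/2 and ∫_0^L cos²(kπx/L) dx = L/2.
u² = 16/9·sin²(3*π/4·x) and (u')² = π^2·cos²(3*π/4·x), and each of sin², cos² integrates to L/2 = 2/3 over (0, 4/3).
∫_0^4/3 u² dx = 32/27, so ||u||_L² = 4*sqrt(6)/9.
∫_0^4/3 (u')² dx = 2*π^2/3, so ||u'||_L² = sqrt(6)*π/3.
Ratio ||u||_L² / ||u'||_L² = 4/(3*π).
Sharp Poincaré constant on H^1_0(0, 4/3) is C_P = L/π = 4/(3*π), achieved by sin(3*π/4·x).
This is the k = 1 eigenfunction (up to amplitude), so the ratio equals the sharp Poincaré constant exactly.


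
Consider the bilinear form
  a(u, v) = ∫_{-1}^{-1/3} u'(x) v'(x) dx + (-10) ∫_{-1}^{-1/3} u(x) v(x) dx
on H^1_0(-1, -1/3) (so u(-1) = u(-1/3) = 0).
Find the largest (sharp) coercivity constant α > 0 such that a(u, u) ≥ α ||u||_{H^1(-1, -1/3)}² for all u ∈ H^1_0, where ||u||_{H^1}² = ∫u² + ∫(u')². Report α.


α = (-40 + 9*π^2)/(4 + 9*π^2)

Coercivity of a(·,·) on H^1_0(-1, -1/3) means a(u, u) ≥ α ||u||_{H^1}² for every u ∈ H^1_0.
The interval has length L = 2/3, and Poincaré/coercivity depend only on L. Here a(u, u) = ∫(u')² + (-10)·∫u².
Here c = -10 < 0 with |c| < (π/L)² = 9*π^2/4, so coercivity still holds. The condition a(u,u) ≥ α||u||_{H^1}² reads (1−α)∫(u')² ≥ (α−c)∫u². Any admissible α is ≤ 1 (rapidly oscillating u have ∫u²/∫(u')² → 0), and α = 1 would force 0 ≥ (1−c)∫u², impossible since c < 1; so 1−α > 0. By the sharp Poincaré inequality on H^1_0 of an interval of length L, ∫(u')² ≥ (π/L)²∫u² with equality for the first sine mode sin(π(x−x₀)/L) (x₀ the left endpoint), so the inequality holds for all u iff (1−α)(π/L)² ≥ α − c, i.e. α ≤ ((π/L)² + c)/((π/L)² + 1) = (1 + c(L/π)²)/(1 + (L/π)²). (Direct route, valid since c ≤ 0: Poincaré gives c∫u² ≥ c(L/π)²∫(u')², so a(u,u) ≥ (1 + c(L/π)²)∫(u')², while ||u||_{H^1}² ≤ (1 + (L/π)²)∫(u')²; dividing yields the same α.) With (π/L)² = 9*π^2/4 and c = -10, the largest admissible constant is α = ((π/L)² + c)/((π/L)² + 1).
Simplifying, α = (-40 + 9*π^2)/(4 + 9*π^2).


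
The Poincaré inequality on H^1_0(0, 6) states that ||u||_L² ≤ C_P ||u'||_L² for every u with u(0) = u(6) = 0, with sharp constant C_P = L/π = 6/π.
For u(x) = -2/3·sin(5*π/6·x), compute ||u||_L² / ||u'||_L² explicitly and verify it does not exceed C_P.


||u||_L² / ||u'||_L² = 6/(5*π) < C_P = 6/π.

u(x) = -2/3·sin(5*π/6·x), so u'(x) = -5*π*cos(5*π*x/6)/9.
Writing u(x) = A·sin(kπx/L) with A = -2/3 and k = 5, use ∫_0^L sin²(kπx/L) dx = L/2 and ∫_0^L cos²(kπx/L) dx = L/2.
u² = 4/9·sin²(5*π/6·x) and (u')² = 25*π^2/81·cos²(5*π/6·x), and each of sin², cos² integrates to L/2 = 3 over (0, 6).
∫_0^6 u² dx = 4/3, so ||u||_L² = 2*sqrt(3)/3.
∫_0^6 (u')² dx = 25*π^2/27, so ||u'||_L² = 5*sqrt(3)*π/9.
Ratio ||u||_L² / ||u'||_L² = 6/(5*π).
Sharp Poincaré constant on H^1_0(0, 6) is C_P = L/π = 6/π, achieved by sin(π/6·x).
This is the k = 5 harmonic; the ratio L/(kπ) is strictly less than C_P = L/π, consistent with the sharp inequality ||u||_L² ≤ C_P ||u'||_L².


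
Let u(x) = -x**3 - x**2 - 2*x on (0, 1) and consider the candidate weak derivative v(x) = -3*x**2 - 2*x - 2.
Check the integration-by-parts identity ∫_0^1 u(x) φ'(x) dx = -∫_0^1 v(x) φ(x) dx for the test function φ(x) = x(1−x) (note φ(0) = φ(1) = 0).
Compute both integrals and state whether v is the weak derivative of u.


LHS = 13/20, RHS = 13/20. Yes, v = u' weakly.

u(x) = -x**3 - x**2 - 2*x, classical derivative u'(x) = -3*x**2 - 2*x - 2.
φ(x) = x(1−x), so φ'(x) = 1 - 2*x.
Note φ(0) = φ(1) = 0, so the boundary term u·φ vanishes.
LHS = ∫_0^1 u(x) φ'(x) dx = ∫_0^1 (2*x^4 + x^3 + 3*x^2 - 2*x) dx. Term by term:
  ∫_0^1 2*x^4 dx = 2/5;  ∫_0^1 x^3 dx = 1/4;  ∫_0^1 3*x^2 dx = 1;
  ∫_0^1 -2*x dx = -1.
Sum: 2/5 + 1/4 + 1 − 1 = 13/20.
So LHS = 13/20.
∫_0^1 v(x) φ(x) dx = ∫_0^1 (3*x^4 - x^3 - 2*x) dx. Term by term:
  ∫_0^1 3*x^4 dx = 3/5;  ∫_0^1 -x^3 dx = -1/4;  ∫_0^1 -2*x dx = -1.
Sum: 3/5 − 1/4 − 1 = -13/20.
So RHS = -∫_0^1 v(x) φ(x) dx = 13/20.
LHS = RHS, so the identity holds for this test φ.
Moreover u is smooth here and v(x) = u'(x) = -3*x**2 - 2*x - 2 pointwise, so the identity holds for every test function. Hence v is the weak derivative of u.


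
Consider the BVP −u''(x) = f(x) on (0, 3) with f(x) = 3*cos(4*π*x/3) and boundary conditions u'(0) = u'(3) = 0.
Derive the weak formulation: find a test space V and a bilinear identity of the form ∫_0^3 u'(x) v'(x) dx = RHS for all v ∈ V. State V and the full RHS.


V = H^1(0, 3) (no boundary constraint on v; u is determined up to an additive constant); weak form: ∫_0^3 u'v' dx = ∫_0^3 (3*cos(4*π*x/3)) v dx for all v ∈ V.

Multiply both sides by a test function v and integrate from 0 to 3:
  ∫_0^3 −u''(x) v(x) dx = ∫_0^3 f(x) v(x) dx.
Integrate the LHS by parts once:
  ∫_0^3 −u'' v dx = −[u'(x) v(x)]_0^3 + ∫_0^3 u'(x) v'(x) dx.
Thus ∫_0^3 u'(x) v'(x) dx = ∫_0^3 f(x) v(x) dx + [u'(x) v(x)]_0^3.
Choose V so that boundary terms are either known or forced to vanish.
u has homogeneous Neumann: u'(0) = u'(3) = 0. So [u' v]_0^3 = 0·v(3) − 0·v(0) = 0 for any v; take V = H^1(0, 3).
Weak formulation: find u (satisfying any essential BC) such that ∫_0^3 u'(x) v'(x) dx = ∫_0^3 f v dx for all v ∈ V (homogeneous Neumann, so boundary terms vanish).
Substituting f(x) = 3*cos(4*π*x/3), the right-hand side is ∫_0^3 (3*cos(4*π*x/3)) v dx.
Compatibility check (pure Neumann): taking v ≡ 1 ∈ V gives 0 = ∫_0^3 f dx + (0) − (0), i.e. ∫_0^3 f dx must equal u'(0) − u'(3) = 0. Indeed ∫_0^3 (3*cos(4*π*x/3)) dx = 0, so the data are compatible. The solution is then unique only up to an additive constant (fix it e.g. by requiring ∫_0^3 u dx = 0).


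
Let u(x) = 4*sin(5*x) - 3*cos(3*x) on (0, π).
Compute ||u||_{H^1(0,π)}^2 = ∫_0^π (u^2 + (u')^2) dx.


||u||_{H^1(0,π)}^2 = 253*π

u'(x) = 9*sin(3*x) + 20*cos(5*x).
Expand u² and (u')² and integrate term by term on (0, π), using: for integers n ≥ 1, ∫_0^π sin²(nx) dx = ∫_0^π cos²(nx) dx = π/2; for n ≠ n', ∫_0^π sin(nx)sin(n'x) dx = ∫_0^π cos(nx)cos(n'x) dx = 0; and by product-to-sum, ∫_0^π sin(nx)cos(n'x) dx = ½∫_0^π [sin((n+n')x) + sin((n−n')x)] dx, which is 0 when n+n' is even and 2n/(n²−n'²) when n+n' is odd (it need not vanish on (0, π)).
  u² squared terms: (-3)²·∫cos(3x)² dx = 9·π/2 = 9*π/2;  (4)²·∫sin(5x)² dx = 16·π/2 = 8*π.
  u² cross terms: 2·(-3)·(4)·∫cos(3x)·sin(5x) dx = -24·(0) = 0.
  So ∫_0^π u² dx = 9*π/2 + 8*π + 0 = 25*π/2.
  (u')² squared terms: (9)²·∫sin(3x)² dx = 81·π/2 = 81*π/2;  (20)²·∫cos(5x)² dx = 400·π/2 = 200*π.
  (u')² cross terms: 2·(9)·(20)·∫sin(3x)·cos(5x) dx = 360·(0) = 0.
  So ∫_0^π (u')² dx = 81*π/2 + 200*π + 0 = 481*π/2.
||u||_{H^1}^2 = (25*π/2) + (481*π/2) = 253*π.


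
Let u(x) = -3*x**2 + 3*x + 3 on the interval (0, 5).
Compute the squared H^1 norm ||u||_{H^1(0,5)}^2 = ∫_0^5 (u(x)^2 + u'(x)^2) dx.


||u||_{H^1}^2 = 7605/2

The H^1 norm (squared) on an interval (0, L) is
  ||u||_{H^1}^2 = ∫_0^L u(x)^2 dx + ∫_0^L u'(x)^2 dx.
Compute u'(x) = 3 - 6*x.
Then u(x)^2 = 9*x**4 - 18*x**3 - 9*x**2 + 18*x + 9 and u'(x)^2 = 36*x**2 - 36*x + 9.
Integrate each monomial from 0 to 5 using ∫_0^5 c·x^n dx = c·5^(n+1)/(n+1):
  ∫_0^5 u(x)^2 dx = ∫_0^5 (9*x^4 - 18*x^3 - 9*x^2 + 18*x + 9) dx. Term by term:
    ∫_0^5 9*x^4 dx = 5625;  ∫_0^5 -18*x^3 dx = -5625/2;  ∫_0^5 -9*x^2 dx = -375;
    ∫_0^5 18*x dx = 225;  ∫_0^5 9 dx = 45.
  Sum: 5625 − 5625/2 − 375 + 225 + 45 = 5415/2.
  ∫_0^5 u'(x)^2 dx = ∫_0^5 (36*x^2 - 36*x + 9) dx. Term by term:
    ∫_0^5 36*x^2 dx = 1500;  ∫_0^5 -36*x dx = -450;  ∫_0^5 9 dx = 45.
  Sum: 1500 − 450 + 45 = 1095.
Adding: ||u||_{H^1}^2 = 5415/2 + 1095 = 7605/2.


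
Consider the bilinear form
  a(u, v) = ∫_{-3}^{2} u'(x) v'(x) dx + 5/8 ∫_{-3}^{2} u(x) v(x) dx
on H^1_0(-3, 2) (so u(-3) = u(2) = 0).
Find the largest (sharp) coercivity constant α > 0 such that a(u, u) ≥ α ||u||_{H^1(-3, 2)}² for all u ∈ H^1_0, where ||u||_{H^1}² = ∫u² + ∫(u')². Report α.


α = (π^2 + 125/8)/(π^2 + 25)

Coercivity of a(·,·) on H^1_0(-3, 2) means a(u, u) ≥ α ||u||_{H^1}² for every u ∈ H^1_0.
The interval has length L = 5, and Poincaré/coercivity depend only on L. Here a(u, u) = ∫(u')² + (5/8)·∫u².
Here 0 < c = 5/8 < 1. The condition a(u,u) ≥ α||u||_{H^1}² reads (1−α)∫(u')² ≥ (α−c)∫u². Any admissible α is ≤ 1 (rapidly oscillating u have ∫u²/∫(u')² → 0), and α = 1 would force 0 ≥ (1−c)∫u², impossible since c < 1; so 1−α > 0. By the sharp Poincaré inequality on H^1_0 of an interval of length L, ∫(u')² ≥ (π/L)²∫u² with equality for the first sine mode sin(π(x−x₀)/L) (x₀ the left endpoint), so the inequality holds for all u iff (1−α)(π/L)² ≥ α − c, i.e. α ≤ ((π/L)² + c)/((π/L)² + 1) = (1 + c(L/π)²)/(1 + (L/π)²). With (π/L)² = π^2/25 and c = 5/8, the largest admissible constant is α = ((π/L)² + c)/((π/L)² + 1).
Simplifying, α = (π^2 + 125/8)/(π^2 + 25).


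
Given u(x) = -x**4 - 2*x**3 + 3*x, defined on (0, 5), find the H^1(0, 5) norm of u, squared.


||u||_{H^1}^2 = 95140795/126

The H^1 norm (squared) on an interval (0, L) is
  ||u||_{H^1}^2 = ∫_0^L u(x)^2 dx + ∫_0^L u'(x)^2 dx.
Compute u'(x) = -4*x**3 - 6*x**2 + 3.
Then u(x)^2 = x**8 + 4*x**7 + 4*x**6 - 6*x**5 - 12*x**4 + 9*x**2 and u'(x)^2 = 16*x**6 + 48*x**5 + 36*x**4 - 24*x**3 - 36*x**2 + 9.
Integrate each monomial from 0 to 5 using ∫_0^5 c·x^n dx = c·5^(n+1)/(n+1):
  ∫_0^5 u(x)^2 dx = ∫_0^5 (x^8 + 4*x^7 + 4*x^6 - 6*x^5 - 12*x^4 + 9*x^2) dx. Term by term:
    ∫_0^5 x^8 dx = 1953125/9;  ∫_0^5 4*x^7 dx = 390625/2;  ∫_0^5 4*x^6 dx = 312500/7;
    ∫_0^5 -6*x^5 dx = -15625;  ∫_0^5 -12*x^4 dx = -7500;  ∫_0^5 9*x^2 dx = 375.
  Sum: 1953125/9 + 390625/2 + 312500/7 − 15625 − 7500 + 375 = 54711625/126.
  ∫_0^5 u'(x)^2 dx = ∫_0^5 (16*x^6 + 48*x^5 + 36*x^4 - 24*x^3 - 36*x^2 + 9) dx. Term by term:
    ∫_0^5 16*x^6 dx = 1250000/7;  ∫_0^5 48*x^5 dx = 125000;  ∫_0^5 36*x^4 dx = 22500;
    ∫_0^5 -24*x^3 dx = -3750;  ∫_0^5 -36*x^2 dx = -1500;  ∫_0^5 9 dx = 45.
  Sum: 1250000/7 + 125000 + 22500 − 3750 − 1500 + 45 = 2246065/7.
Adding: ||u||_{H^1}^2 = 54711625/126 + 2246065/7 = 95140795/126.


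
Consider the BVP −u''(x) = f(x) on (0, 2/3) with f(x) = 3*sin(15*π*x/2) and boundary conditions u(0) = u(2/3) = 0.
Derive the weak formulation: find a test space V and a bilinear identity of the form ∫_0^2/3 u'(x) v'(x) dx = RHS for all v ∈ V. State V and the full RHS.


V = H^1_0(0, 2/3) (so v(0) = v(2/3) = 0); weak form: ∫_0^2/3 u'v' dx = ∫_0^2/3 (3*sin(15*π*x/2)) v dx for all v ∈ V.

Multiply both sides by a test function v and integrate from 0 to 2/3:
  ∫_0^2/3 −u''(x) v(x) dx = ∫_0^2/3 f(x) v(x) dx.
Integrate the LHS by parts once:
  ∫_0^2/3 −u'' v dx = −[u'(x) v(x)]_0^2/3 + ∫_0^2/3 u'(x) v'(x) dx.
Thus ∫_0^2/3 u'(x) v'(x) dx = ∫_0^2/3 f(x) v(x) dx + [u'(x) v(x)]_0^2/3.
Choose V so that boundary terms are either known or forced to vanish.
u is Dirichlet: u(0) = u(2/3) = 0. Let V = H^1_0(0, 2/3); then v(0) = v(2/3) = 0, and [u' v]_0^2/3 = 0.
Weak formulation: find u (satisfying any essential BC) such that ∫_0^2/3 u'(x) v'(x) dx = ∫_0^2/3 f v dx for all v ∈ V.
Substituting f(x) = 3*sin(15*π*x/2), the right-hand side is ∫_0^2/3 (3*sin(15*π*x/2)) v dx.


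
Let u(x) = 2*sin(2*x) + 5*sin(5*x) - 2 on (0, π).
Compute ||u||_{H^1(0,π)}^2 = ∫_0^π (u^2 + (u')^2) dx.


||u||_{H^1(0,π)}^2 = -8 + 339*π

u'(x) = 4*cos(2*x) + 25*cos(5*x).
Expand u² and (u')² and integrate term by term on (0, π), using: for integers n ≥ 1, ∫_0^π sin²(nx) dx = ∫_0^π cos²(nx) dx = π/2; for n ≠ n', ∫_0^π sin(nx)sin(n'x) dx = ∫_0^π cos(nx)cos(n'x) dx = 0; and by product-to-sum, ∫_0^π sin(nx)cos(n'x) dx = ½∫_0^π [sin((n+n')x) + sin((n−n')x)] dx, which is 0 when n+n' is even and 2n/(n²−n'²) when n+n' is odd (it need not vanish on (0, π)). For the constant mode: ∫_0^π 1 dx = π, ∫_0^π cos(nx) dx = 0, ∫_0^π sin(nx) dx = (1−(−1)^n)/n.
  u² squared terms: (-2)²·∫1 dx = 4·π = 4*π;  (2)²·∫sin(2x)² dx = 4·π/2 = 2*π;  (5)²·∫sin(5x)² dx = 25·π/2 = 25*π/2.
  u² cross terms: 2·(-2)·(2)·∫1·sin(2x) dx = -8·(0) = 0;  2·(-2)·(5)·∫1·sin(5x) dx = -20·(2/5) = -8;  2·(2)·(5)·∫sin(2x)·sin(5x) dx = 20·(0) = 0.
  So ∫_0^π u² dx = 4*π + 2*π + 25*π/2 + 0 − 8 + 0 = -8 + 37*π/2.
  (u')² squared terms: (4)²·∫cos(2x)² dx = 16·π/2 = 8*π;  (25)²·∫cos(5x)² dx = 625·π/2 = 625*π/2.
  (u')² cross terms: 2·(4)·(25)·∫cos(2x)·cos(5x) dx = 200·(0) = 0.
  So ∫_0^π (u')² dx = 8*π + 625*π/2 + 0 = 641*π/2.
||u||_{H^1}^2 = (-8 + 37*π/2) + (641*π/2) = -8 + 339*π.


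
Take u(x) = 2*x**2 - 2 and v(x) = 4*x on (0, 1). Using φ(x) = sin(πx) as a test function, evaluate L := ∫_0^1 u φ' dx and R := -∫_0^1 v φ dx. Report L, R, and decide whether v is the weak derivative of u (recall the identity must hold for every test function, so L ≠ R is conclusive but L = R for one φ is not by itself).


LHS = -4/π, RHS = -4/π. Yes, v = u' weakly.

u(x) = 2*x**2 - 2, classical derivative u'(x) = 4*x.
φ(x) = sin(πx), so φ'(x) = π*cos(π*x).
Note φ(0) = φ(1) = 0, so the boundary term u·φ vanishes.
LHS = ∫_0^1 u(x) φ'(x) dx = ∫_0^1 (2*π*x^2*cos(π*x) - 2*π*cos(π*x)) dx. Term by term:
  ∫_0^1 -2*π*cos(π*x) dx = 0;  ∫_0^1 2*π*x^2*cos(π*x) dx = -4/π.
Sum: 0 − 4/π = -4/π.
So LHS = -4/π.
∫_0^1 v(x) φ(x) dx = ∫_0^1 (4*x*sin(π*x)) dx. Term by term:
  ∫_0^1 4*x*sin(π*x) dx = 4/π.
So RHS = -∫_0^1 v(x) φ(x) dx = -4/π.
LHS = RHS, so the identity holds for this test φ.
Moreover u is smooth here and v(x) = u'(x) = 4*x pointwise, so the identity holds for every test function. Hence v is the weak derivative of u.


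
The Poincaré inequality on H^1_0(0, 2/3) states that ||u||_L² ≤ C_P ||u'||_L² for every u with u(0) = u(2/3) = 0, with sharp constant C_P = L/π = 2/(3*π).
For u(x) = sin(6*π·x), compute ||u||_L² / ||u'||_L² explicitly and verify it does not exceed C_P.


||u||_L² / ||u'||_L² = 1/(6*π) < C_P = 2/(3*π).

u(x) = sin(6*π·x), so u'(x) = 6*π*cos(6*π*x).
Writing u(x) = A·sin(kπx/L) with A = 1 and k = 4, use ∫_0^L sin²(kπx/L) dx = L/2 and ∫_0^L cos²(kπx/L) dx = L/2.
u² = 1·sin²(6*π·x) and (u')² = 36*π^2·cos²(6*π·x), and each of sin², cos² integrates to L/2 = 1/3 over (0, 2/3).
∫_0^2/3 u² dx = 1/3, so ||u||_L² = sqrt(3)/3.
∫_0^2/3 (u')² dx = 12*π^2, so ||u'||_L² = 2*sqrt(3)*π.
Ratio ||u||_L² / ||u'||_L² = 1/(6*π).
Sharp Poincaré constant on H^1_0(0, 2/3) is C_P = L/π = 2/(3*π), achieved by sin(3*π/2·x).
This is the k = 4 harmonic; the ratio L/(kπ) is strictly less than C_P = L/π, consistent with the sharp inequality ||u||_L² ≤ C_P ||u'||_L².
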